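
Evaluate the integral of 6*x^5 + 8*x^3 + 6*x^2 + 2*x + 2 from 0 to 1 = 8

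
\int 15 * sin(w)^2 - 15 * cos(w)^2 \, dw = -15*sin(2*w)/2 + C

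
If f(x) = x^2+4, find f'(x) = 2*x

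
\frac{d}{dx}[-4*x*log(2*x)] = -4*log(x) - 4 - 4*log(2)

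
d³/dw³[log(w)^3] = (6*log(w)^2 - 18*log(w) + 6)/w^3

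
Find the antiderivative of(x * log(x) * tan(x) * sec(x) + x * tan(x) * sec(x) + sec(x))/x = (log(x) + 1)*sec(x) + C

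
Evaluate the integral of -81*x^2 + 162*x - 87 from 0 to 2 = -66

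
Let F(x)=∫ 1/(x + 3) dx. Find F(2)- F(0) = -log(3) + log(5)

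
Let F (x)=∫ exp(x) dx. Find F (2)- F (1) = -E + exp(2)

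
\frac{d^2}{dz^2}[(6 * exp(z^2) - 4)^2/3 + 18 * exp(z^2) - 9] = 192*z^2*exp(2*z^2) + 8*z^2*exp(z^2) + 48*exp(2*z^2) + 4*exp(z^2)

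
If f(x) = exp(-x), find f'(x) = -exp(-x)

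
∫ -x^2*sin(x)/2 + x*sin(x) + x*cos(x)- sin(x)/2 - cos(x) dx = (x - 1)^2*cos(x)/2 + C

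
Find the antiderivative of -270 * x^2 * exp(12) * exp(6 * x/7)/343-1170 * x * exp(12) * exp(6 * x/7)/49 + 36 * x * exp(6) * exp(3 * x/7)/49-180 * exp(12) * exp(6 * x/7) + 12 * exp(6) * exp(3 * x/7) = 3*(x + 14)*(-15*(x + 14)*exp(6*x/7 + 12) + 28*exp(3*x/7 + 6))/49 + C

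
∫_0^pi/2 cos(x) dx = 1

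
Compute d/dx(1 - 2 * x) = -2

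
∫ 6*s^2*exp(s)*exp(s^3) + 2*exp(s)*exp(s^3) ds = 2*exp(s*(s^2 + 1)) + C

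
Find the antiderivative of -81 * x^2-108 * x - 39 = -27*x^3 - 54*x^2 - 39*x + C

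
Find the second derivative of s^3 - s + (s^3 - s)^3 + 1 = 72*s^7 - 126*s^5 + 60*s^3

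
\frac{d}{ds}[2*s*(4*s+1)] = 16*s + 2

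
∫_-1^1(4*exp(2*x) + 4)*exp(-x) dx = -8*exp(-1) + 8*E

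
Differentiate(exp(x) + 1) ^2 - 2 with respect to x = 2*exp(2*x) + 2*exp(x)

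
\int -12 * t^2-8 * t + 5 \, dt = -4*t^3 - 4*t^2 + 5*t + C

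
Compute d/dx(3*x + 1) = 3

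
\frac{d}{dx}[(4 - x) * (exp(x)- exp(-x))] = (-x*exp(2*x) - x + 3*exp(2*x) + 5)*exp(-x)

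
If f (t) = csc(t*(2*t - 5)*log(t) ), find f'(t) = 2*(-4*t*log(t) - 2*t + 5*log(t) + 5)*cos(t*(2*t - 5)*log(t))/(1 - cos(2*t*(2*t - 5)*log(t)))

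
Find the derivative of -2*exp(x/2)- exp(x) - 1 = -exp(x/2) - exp(x)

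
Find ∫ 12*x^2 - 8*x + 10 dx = 4*x^3 - 4*x^2 + 10*x + C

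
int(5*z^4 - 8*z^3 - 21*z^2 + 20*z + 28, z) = z^5 - 2*z^4 - 7*z^3 + 10*z^2 + 28*z + C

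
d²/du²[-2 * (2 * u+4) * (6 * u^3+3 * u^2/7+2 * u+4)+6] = -288*u^2 - 2088*u/7 - 160/7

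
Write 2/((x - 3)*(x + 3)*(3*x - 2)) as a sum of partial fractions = -18/(77*(3*x - 2)) + 1/(33*(x + 3)) + 1/(21*(x - 3))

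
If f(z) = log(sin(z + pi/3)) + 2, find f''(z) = -1/sin(z + pi/3)^2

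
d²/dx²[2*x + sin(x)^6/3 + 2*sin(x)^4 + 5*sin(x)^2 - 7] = -12*sin(x)^6 - 22*sin(x)^4 + 4*sin(x)^2 + 10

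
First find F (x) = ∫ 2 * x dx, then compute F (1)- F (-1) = 0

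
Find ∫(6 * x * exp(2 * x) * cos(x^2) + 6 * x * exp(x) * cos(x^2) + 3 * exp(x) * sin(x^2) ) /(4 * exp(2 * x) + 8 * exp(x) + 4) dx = 3*(exp(x)*sin(x^2) - 4*exp(x) - 4)/(4*(exp(x) + 1)) + C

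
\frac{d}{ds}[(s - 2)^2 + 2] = 2*s - 4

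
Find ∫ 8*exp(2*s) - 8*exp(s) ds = 4*(1 - exp(s))^2 + C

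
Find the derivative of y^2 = 2*y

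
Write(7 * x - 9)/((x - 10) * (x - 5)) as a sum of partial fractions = -26/(5*(x - 5)) + 61/(5*(x - 10))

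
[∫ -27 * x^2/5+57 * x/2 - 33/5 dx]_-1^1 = -84/5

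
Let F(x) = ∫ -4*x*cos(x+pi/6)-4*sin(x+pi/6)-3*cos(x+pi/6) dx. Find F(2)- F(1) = -11*sin(pi/6 + 2) + 7*sin(pi/6 + 1)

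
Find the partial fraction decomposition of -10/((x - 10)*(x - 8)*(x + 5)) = -2/(39*(x + 5)) + 5/(13*(x - 8)) - 1/(3*(x - 10))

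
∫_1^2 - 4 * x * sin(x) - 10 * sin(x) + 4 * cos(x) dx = -14*cos(1) + 18*cos(2)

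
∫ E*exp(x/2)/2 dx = exp(x/2 + 1) + C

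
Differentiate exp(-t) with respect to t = -exp(-t)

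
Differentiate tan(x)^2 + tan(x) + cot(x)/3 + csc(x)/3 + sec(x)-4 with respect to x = 2*tan(x)^3 + tan(x)^2 + tan(x)*sec(x) + 2*tan(x) - cot(x)^2/3 - cot(x)*csc(x)/3 + 2/3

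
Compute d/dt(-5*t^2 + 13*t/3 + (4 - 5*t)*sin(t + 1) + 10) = -5*t*cos(t + 1) - 10*t - 5*sin(t + 1) + 4*cos(t + 1) + 13/3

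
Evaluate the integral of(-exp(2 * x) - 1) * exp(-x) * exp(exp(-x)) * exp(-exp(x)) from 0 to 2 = -1 + exp(-exp(2) + exp(-2))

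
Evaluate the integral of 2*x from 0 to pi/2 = pi^2/4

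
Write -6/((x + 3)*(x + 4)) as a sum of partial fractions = 6/(x + 4) - 6/(x + 3)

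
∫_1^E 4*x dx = -2 + 2*exp(2)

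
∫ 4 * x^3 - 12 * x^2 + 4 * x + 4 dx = x^4 - 4*x^3 + 2*x^2 + 4*x + C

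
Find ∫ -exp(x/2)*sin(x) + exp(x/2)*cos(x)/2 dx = exp(x/2)*cos(x) + C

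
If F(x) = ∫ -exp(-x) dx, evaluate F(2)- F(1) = -exp(-1) + exp(-2)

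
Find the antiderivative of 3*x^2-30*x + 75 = x^3 - 15*x^2 + 75*x + C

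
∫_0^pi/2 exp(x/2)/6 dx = -1/3 + exp(pi/4)/3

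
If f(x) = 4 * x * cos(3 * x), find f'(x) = -12*x*sin(3*x) + 4*cos(3*x)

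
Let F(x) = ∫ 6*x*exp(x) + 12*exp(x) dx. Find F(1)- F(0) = -6 + 12*E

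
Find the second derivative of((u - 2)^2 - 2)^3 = 30*u^4 - 240*u^3 + 648*u^2 - 672*u + 216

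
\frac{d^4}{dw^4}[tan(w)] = 24*tan(w)^5 + 40*tan(w)^3 + 16*tan(w)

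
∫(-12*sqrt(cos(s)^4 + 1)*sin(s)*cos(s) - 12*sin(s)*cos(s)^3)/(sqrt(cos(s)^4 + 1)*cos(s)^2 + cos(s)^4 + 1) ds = 6*log(sqrt(cos(s)^4 + 1) + cos(s)^2) + C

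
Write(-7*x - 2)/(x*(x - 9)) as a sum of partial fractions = -65/(9*(x - 9)) + 2/(9*x)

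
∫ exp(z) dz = exp(z) + C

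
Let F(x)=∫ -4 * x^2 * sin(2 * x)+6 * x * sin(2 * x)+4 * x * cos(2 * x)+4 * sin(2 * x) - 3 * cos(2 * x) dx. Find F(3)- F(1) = 3*cos(2) + 7*cos(6)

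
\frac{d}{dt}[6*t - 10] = 6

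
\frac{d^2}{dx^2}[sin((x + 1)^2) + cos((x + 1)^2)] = -4*x^2*sin(x^2 + 2*x + 1) - 4*x^2*cos(x^2 + 2*x + 1) - 8*x*sin(x^2 + 2*x + 1) - 8*x*cos(x^2 + 2*x + 1) - 6*sin(x^2 + 2*x + 1) - 2*cos(x^2 + 2*x + 1)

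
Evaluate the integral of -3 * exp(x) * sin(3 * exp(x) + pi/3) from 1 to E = cos(pi/3 + 3*exp(E)) - cos(pi/3 + 3*E)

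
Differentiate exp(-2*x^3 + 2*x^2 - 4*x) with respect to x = -6*x^2*exp(-2*x^3 + 2*x^2 - 4*x) + 4*x*exp(-2*x^3 + 2*x^2 - 4*x) - 4*exp(-2*x^3 + 2*x^2 - 4*x)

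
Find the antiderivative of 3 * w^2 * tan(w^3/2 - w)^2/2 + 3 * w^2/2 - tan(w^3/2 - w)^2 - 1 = tan(w^3/2 - w) + C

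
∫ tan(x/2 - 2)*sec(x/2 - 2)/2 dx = sec(x/2 - 2) + C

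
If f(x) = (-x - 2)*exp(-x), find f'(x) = (x + 1)*exp(-x)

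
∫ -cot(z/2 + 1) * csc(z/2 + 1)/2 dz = csc(z/2 + 1) + C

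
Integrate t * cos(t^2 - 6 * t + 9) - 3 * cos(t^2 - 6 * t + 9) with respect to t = sin((t - 3)^2)/2 + C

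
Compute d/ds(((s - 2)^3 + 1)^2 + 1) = 6*s^5 - 60*s^4 + 240*s^3 - 474*s^2 + 456*s - 168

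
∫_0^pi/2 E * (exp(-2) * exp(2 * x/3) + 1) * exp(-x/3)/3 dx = -exp(1 - pi/6) - exp(-1) + exp(-1 + pi/6) + E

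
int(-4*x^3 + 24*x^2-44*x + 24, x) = -x^4 + 8*x^3 - 22*x^2 + 24*x + C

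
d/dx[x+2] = 1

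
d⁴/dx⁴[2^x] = 2^x*log(2)^4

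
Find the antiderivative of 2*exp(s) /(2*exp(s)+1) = log(2*exp(s) + 1) + C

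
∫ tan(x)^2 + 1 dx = tan(x) + C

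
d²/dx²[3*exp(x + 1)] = 3*exp(x + 1)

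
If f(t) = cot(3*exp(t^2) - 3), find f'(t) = -6*t*exp(t^2)/sin(3*exp(t^2) - 3)^2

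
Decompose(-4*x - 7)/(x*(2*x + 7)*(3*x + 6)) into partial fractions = 4/(9*(2*x + 7)) - 1/(18*(x + 2)) - 1/(6*x)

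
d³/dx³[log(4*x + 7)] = 128/(64*x^3 + 336*x^2 + 588*x + 343)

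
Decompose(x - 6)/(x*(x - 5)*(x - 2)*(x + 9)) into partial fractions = 5/(462*(x + 9)) + 2/(33*(x - 2)) - 1/(210*(x - 5)) - 1/(15*x)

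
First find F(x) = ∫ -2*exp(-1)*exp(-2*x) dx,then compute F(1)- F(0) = -exp(-1) + exp(-3)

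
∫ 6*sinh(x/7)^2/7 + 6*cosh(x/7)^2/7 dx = 3*sinh(2*x/7) + C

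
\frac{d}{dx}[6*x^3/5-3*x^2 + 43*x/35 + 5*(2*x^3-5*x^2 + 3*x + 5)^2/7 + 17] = 120*x^5/7 - 500*x^4/7 + 740*x^3/7 - 624*x^2/35 - 452*x/7 + 793/35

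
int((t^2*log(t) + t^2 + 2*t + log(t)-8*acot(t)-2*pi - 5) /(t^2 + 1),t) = t*log(t) + (4*acot(t) + pi)^2/4 + log(t^2 + 1) + 6*acot(t) + C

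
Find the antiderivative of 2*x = x^2 + C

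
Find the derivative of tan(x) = cos(x)^(-2)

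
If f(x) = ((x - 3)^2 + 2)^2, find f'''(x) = 24*x - 72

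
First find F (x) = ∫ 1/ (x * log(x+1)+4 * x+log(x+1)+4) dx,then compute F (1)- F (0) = -log(4) + log(log(2) + 4)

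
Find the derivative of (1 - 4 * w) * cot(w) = 4*w/sin(w)^2 - 4/tan(w) - 1/sin(w)^2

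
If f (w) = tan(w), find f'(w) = cos(w)^(-2)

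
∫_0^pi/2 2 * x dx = pi^2/4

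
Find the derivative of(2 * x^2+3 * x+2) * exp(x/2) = x^2*exp(x/2) + 11*x*exp(x/2)/2 + 4*exp(x/2)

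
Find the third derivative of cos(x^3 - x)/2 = 27*x^6*sin(x^3 - x)/2 - 27*x^4*sin(x^3 - x)/2 - 27*x^3*cos(x^3 - x) + 9*x^2*sin(x^3 - x)/2 + 9*x*cos(x^3 - x) - 7*sin(x^3 - x)/2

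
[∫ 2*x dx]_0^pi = pi^2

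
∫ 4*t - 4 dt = 2*t^2 - 4*t + C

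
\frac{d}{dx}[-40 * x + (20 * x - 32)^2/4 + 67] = 200*x - 360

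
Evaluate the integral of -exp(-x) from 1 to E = -exp(-1) + exp(-E)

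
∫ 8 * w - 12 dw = 4*w^2 - 12*w + C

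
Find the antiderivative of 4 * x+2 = 2*x^2 + 2*x + C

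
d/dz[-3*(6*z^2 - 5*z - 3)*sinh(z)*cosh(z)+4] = -18*z^2*cosh(2*z) - 18*z*sinh(2*z) + 15*z*cosh(2*z) + 15*sinh(2*z)/2 + 9*cosh(2*z)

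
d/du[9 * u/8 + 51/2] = 9/8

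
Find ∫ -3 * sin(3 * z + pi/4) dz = cos(3*z + pi/4) + C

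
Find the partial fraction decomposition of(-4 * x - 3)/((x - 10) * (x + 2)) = -5/(12*(x + 2)) - 43/(12*(x - 10))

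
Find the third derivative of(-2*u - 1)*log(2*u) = (2*u - 2)/u^3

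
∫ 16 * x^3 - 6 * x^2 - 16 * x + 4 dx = 4*x^4 - 2*x^3 - 8*x^2 + 4*x + C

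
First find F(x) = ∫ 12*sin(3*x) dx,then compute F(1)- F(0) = 4 - 4*cos(3)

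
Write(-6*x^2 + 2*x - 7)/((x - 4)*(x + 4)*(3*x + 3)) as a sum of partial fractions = -37/(24*(x + 4)) + 1/(3*(x + 1)) - 19/(24*(x - 4))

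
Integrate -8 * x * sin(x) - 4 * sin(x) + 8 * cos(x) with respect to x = (8*x + 4)*cos(x) + C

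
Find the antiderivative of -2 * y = -y^2 + C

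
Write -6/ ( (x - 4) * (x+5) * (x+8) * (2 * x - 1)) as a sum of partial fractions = 48/(1309*(2*x - 1)) + 1/(102*(x + 8)) - 2/(99*(x + 5)) - 1/(126*(x - 4))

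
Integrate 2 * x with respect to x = x^2 + C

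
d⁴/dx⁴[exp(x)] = exp(x)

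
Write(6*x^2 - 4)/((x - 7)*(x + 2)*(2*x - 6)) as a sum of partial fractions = 2/(9*(x + 2)) - 5/(4*(x - 3)) + 145/(36*(x - 7))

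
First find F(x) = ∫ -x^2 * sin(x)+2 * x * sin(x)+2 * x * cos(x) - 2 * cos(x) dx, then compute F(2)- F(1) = cos(1)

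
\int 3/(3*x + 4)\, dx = log(-6*x - 8) + C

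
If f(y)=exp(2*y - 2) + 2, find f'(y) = 2*exp(2*y - 2)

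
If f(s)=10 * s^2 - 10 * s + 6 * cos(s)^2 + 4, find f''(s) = 24*sin(s)^2 + 8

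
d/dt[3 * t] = 3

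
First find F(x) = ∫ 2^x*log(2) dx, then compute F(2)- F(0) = 3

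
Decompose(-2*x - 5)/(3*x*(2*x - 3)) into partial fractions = -16/(9*(2*x - 3)) + 5/(9*x)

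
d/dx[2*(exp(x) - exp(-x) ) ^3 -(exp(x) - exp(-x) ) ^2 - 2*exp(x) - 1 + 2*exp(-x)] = (6*exp(6*x) - 2*exp(5*x) - 8*exp(4*x) - 8*exp(2*x) + 2*exp(x) + 6)*exp(-3*x)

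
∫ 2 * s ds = s^2 + C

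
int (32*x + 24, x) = 16*x^2 + 24*x + C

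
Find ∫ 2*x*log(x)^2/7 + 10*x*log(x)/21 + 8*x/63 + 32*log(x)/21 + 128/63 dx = 2*x*log(x)/3 + 2*x/9 + (3*x*log(x) + x + 9)^2/63 + C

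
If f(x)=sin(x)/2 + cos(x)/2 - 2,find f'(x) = -sin(x)/2 + cos(x)/2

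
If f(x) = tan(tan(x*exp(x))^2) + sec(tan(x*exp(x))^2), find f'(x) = 2*(-x*sin(1 - 1/cos(x*exp(x))^2) + x - sin(1 - 1/cos(x*exp(x))^2) + 1)*exp(x)*sin(x*exp(x))/(cos(x*exp(x))^3*cos(1 - 1/cos(x*exp(x))^2)^2)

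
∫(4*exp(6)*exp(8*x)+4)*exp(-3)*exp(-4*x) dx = 2*sinh(4*x + 3) + C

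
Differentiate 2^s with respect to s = 2^s*log(2)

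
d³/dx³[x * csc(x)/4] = (x*cos(x)/sin(x) - 6*x*cos(x)/sin(x)^3 - 3 + 6/sin(x)^2)/(4*sin(x))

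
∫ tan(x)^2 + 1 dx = tan(x) + C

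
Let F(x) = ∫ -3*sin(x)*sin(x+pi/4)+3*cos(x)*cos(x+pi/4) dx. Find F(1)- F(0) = -3*sqrt(2)/4 + 3*sin(pi/4 + 2)/2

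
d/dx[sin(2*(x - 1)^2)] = 4*(x - 1)*cos(2*(x^2 - 2*x + 1))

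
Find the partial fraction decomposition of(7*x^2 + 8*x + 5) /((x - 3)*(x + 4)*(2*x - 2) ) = 17/(14*(x + 4)) - 1/(x - 1) + 23/(7*(x - 3))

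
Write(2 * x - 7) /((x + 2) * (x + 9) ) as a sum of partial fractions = 25/(7*(x + 9)) - 11/(7*(x + 2))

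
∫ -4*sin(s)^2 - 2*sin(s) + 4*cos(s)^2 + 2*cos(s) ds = 2*sin(2*s) + 2*sqrt(2)*sin(s + pi/4) + C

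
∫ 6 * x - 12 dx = 3*x^2 - 12*x + C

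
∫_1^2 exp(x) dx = -E + exp(2)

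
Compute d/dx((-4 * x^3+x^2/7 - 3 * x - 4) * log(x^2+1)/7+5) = (-84*x^4*log(x^2 + 1) - 56*x^4 + 2*x^3*log(x^2 + 1) + 2*x^3 - 105*x^2*log(x^2 + 1) - 42*x^2 + 2*x*log(x^2 + 1) - 56*x - 21*log(x^2 + 1))/(49*x^2 + 49)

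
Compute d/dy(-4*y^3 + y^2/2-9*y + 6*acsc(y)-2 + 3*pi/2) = (-12*y^4*sqrt(1 - 1/y^2) + y^3*sqrt(1 - 1/y^2) - 9*y^2*sqrt(1 - 1/y^2) - 6)/(y^2*sqrt(1 - 1/y^2))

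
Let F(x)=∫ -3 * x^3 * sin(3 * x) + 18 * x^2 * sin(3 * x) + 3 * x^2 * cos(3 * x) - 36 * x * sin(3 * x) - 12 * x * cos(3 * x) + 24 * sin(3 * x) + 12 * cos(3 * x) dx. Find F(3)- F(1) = cos(3) + cos(9)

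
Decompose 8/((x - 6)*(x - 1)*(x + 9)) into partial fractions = 4/(75*(x + 9)) - 4/(25*(x - 1)) + 8/(75*(x - 6))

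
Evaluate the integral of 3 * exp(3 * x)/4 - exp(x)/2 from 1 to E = -exp(E)/2 - exp(3)/4 + E/2 + exp(3*E)/4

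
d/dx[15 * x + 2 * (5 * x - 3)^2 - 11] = 100*x - 45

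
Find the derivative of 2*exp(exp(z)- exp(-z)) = (2*exp(exp(z) - exp(-z)) + 2*exp(2*z + exp(z) - exp(-z)))*exp(-z)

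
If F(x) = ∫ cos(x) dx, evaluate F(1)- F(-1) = 2*sin(1)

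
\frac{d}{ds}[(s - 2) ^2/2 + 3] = s - 2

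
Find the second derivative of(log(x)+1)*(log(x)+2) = (-2*log(x) - 1)/x^2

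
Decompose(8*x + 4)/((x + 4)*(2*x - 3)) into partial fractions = 32/(11*(2*x - 3)) + 28/(11*(x + 4))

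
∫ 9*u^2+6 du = 3*u^3 + 6*u + C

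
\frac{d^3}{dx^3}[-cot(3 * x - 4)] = 162*cot(3*x - 4)^4 + 216*cot(3*x - 4)^2 + 54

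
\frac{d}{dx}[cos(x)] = -sin(x)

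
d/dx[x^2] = 2*x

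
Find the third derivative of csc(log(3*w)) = (-15*sin(log(w) + log(3)) - 3*sin(3*log(w) + 3*log(3)) - 25*cos(log(w) + log(3)) + cos(3*log(w) + 3*log(3)))/(w^3*(1 - cos(2*log(w) + 2*log(3)))^2)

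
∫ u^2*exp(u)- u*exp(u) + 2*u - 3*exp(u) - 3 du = u*(u - 3)*(exp(u) + 1) + C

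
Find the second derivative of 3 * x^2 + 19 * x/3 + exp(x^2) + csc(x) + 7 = 4*x^2*exp(x^2) + 2*exp(x^2) + 6 - 1/sin(x) + 2/sin(x)^3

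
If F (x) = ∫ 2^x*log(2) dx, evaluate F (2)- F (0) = 3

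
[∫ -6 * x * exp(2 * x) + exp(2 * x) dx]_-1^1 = -exp(2) - 5*exp(-2)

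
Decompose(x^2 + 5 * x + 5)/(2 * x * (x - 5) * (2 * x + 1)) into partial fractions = 1/(2*(2*x + 1)) + 1/(2*(x - 5)) - 1/(2*x)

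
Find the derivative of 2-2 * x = -2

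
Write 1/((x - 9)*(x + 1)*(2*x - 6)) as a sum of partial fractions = 1/(80*(x + 1)) - 1/(48*(x - 3)) + 1/(120*(x - 9))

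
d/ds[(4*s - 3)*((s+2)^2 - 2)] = 12*s^2 + 26*s - 4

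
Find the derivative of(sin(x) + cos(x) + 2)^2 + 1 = 2*cos(2*x) + 4*sqrt(2)*cos(x + pi/4)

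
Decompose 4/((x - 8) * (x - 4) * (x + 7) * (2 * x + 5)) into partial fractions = 32/(2457*(2*x + 5)) - 4/(1485*(x + 7)) - 1/(143*(x - 4)) + 1/(315*(x - 8))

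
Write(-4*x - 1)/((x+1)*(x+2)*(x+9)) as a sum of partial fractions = 5/(8*(x + 9)) - 1/(x + 2) + 3/(8*(x + 1))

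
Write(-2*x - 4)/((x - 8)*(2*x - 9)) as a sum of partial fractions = 26/(7*(2*x - 9)) - 20/(7*(x - 8))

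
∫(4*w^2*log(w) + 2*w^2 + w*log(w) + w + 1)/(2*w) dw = (2*w^2 + w + 1)*log(w)/2 + C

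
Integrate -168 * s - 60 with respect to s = -84*s^2 - 60*s + C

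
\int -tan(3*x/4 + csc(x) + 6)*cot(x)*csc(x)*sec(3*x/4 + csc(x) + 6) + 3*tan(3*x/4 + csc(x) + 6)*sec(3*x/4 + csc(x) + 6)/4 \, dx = sec(3*x/4 + csc(x) + 6) + C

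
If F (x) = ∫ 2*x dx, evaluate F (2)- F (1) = 3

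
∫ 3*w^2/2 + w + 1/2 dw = w^3/2 + w^2/2 + w/2 + C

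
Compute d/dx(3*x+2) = 3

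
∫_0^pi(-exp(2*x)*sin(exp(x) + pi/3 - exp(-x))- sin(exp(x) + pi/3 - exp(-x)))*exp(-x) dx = -1/2 + cos(-exp(-pi) + pi/3 + exp(pi))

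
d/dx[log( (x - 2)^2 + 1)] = (2*x - 4)/(x^2 - 4*x + 5)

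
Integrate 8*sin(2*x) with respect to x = -4*cos(2*x) + C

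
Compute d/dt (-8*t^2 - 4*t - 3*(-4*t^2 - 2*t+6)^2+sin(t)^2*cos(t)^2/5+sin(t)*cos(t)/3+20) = -192*t^3 - 144*t^2 + 248*t + sin(4*t)/10 + cos(2*t)/3 + 68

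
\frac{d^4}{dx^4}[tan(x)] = 24*tan(x)^5 + 40*tan(x)^3 + 16*tan(x)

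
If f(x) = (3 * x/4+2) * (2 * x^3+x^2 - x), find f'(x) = 6*x^3 + 57*x^2/4 + 5*x/2 - 2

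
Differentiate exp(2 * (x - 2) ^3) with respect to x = 6*x^2*exp(2*x^3 - 12*x^2 + 24*x - 16) - 24*x*exp(2*x^3 - 12*x^2 + 24*x - 16) + 24*exp(2*x^3 - 12*x^2 + 24*x - 16)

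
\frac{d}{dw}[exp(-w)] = -exp(-w)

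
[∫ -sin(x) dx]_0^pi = -2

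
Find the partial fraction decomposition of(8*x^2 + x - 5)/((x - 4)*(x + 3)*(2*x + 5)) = -170/(13*(2*x + 5)) + 64/(7*(x + 3)) + 127/(91*(x - 4))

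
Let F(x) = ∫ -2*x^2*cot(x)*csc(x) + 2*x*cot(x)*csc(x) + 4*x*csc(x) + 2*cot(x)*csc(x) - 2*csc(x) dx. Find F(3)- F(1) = 2*csc(1) + 10*csc(3)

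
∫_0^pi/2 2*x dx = pi^2/4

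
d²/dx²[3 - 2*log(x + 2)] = 2/(x^2 + 4*x + 4)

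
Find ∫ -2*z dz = -z^2 + C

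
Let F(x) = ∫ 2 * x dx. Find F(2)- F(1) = 3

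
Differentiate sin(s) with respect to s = cos(s)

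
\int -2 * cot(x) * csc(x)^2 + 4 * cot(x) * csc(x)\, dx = (csc(x) - 2)^2 + C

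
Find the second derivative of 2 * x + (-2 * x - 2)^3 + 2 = -48*x - 48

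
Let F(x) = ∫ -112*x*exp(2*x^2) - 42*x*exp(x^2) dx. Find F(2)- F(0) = -28*exp(8) - 21*exp(4) + 49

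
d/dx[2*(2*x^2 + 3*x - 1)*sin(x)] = 4*x^2*cos(x) + 8*x*sin(x) + 6*x*cos(x) + 6*sin(x) - 2*cos(x)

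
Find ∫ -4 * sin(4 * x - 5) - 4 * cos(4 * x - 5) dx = -sin(4*x - 5) + cos(4*x - 5) + C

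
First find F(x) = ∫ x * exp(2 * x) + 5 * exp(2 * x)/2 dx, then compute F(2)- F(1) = -3*exp(2)/2 + 2*exp(4)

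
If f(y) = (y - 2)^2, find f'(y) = 2*y - 4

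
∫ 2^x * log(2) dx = 2^x + C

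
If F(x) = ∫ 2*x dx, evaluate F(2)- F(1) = 3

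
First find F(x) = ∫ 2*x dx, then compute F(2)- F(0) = 4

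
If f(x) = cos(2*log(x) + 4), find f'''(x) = (4*sin(2*log(x) + 4) + 12*cos(2*log(x) + 4))/x^3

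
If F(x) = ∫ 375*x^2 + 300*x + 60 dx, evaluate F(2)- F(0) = 1720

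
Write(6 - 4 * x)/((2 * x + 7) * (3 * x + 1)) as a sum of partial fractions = 22/(19*(3*x + 1)) - 40/(19*(2*x + 7))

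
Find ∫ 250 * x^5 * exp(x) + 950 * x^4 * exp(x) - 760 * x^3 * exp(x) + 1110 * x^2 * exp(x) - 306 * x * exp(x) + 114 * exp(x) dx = 2*x*(125*x^4 - 150*x^3 + 220*x^2 - 105*x + 57)*exp(x) + C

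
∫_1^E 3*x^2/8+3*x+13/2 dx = -129/8 + E/2 + (E/2 + 2)^3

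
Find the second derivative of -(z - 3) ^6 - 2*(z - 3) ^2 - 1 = -30*z^4 + 360*z^3 - 1620*z^2 + 3240*z - 2434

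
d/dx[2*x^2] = 4*x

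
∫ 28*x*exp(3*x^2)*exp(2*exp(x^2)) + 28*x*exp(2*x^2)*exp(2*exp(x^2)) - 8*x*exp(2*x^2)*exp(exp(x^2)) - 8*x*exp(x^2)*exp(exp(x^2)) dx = -4*exp(x^2 + exp(x^2)) + 7*exp(2*x^2 + 2*exp(x^2)) + C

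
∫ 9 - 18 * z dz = -9*z^2 + 9*z + C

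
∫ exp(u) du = exp(u) + C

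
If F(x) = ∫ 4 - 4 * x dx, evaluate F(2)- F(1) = -2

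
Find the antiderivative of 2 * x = x^2 + C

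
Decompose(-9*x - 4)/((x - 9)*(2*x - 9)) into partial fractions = 89/(9*(2*x - 9)) - 85/(9*(x - 9))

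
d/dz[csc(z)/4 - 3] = -cot(z)*csc(z)/4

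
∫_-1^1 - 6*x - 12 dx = -24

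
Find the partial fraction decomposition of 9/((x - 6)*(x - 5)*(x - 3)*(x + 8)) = -9/(2002*(x + 8)) + 3/(22*(x - 3)) - 9/(26*(x - 5)) + 3/(14*(x - 6))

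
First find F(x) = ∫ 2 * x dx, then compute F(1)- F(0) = 1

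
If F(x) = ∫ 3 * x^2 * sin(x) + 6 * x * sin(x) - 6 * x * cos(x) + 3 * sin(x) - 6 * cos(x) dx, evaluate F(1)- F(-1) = -12*cos(1)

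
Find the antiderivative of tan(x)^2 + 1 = tan(x) + C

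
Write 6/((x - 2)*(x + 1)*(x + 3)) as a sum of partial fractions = 3/(5*(x + 3)) - 1/(x + 1) + 2/(5*(x - 2))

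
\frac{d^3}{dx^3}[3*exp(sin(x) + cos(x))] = 3*(-sqrt(2)*sin(3*x + pi/4)/2 - 3*cos(2*x) + sqrt(2)*cos(x + pi/4)/2)*exp(sin(x))*exp(cos(x))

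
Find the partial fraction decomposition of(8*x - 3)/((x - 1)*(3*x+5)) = 49/(8*(3*x + 5)) + 5/(8*(x - 1))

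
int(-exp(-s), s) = exp(-s) + C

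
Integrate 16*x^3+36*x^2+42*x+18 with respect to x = 4*x^4 + 12*x^3 + 21*x^2 + 18*x + C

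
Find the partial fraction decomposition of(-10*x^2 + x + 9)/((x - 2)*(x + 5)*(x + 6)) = -357/(8*(x + 6)) + 246/(7*(x + 5)) - 29/(56*(x - 2))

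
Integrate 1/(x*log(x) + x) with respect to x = log(3*log(x) + 3) + C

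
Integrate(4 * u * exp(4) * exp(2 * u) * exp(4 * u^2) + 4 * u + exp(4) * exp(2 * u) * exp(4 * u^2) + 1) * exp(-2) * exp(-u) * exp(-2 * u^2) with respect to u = 2*sinh(2*u^2 + u + 2) + C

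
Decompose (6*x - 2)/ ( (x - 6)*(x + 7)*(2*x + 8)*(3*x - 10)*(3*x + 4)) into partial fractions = -135/(41888*(3*x + 4)) - 243/(76384*(3*x - 10)) - 22/(20553*(x + 7)) + 13/(5280*(x + 4)) + 17/(22880*(x - 6))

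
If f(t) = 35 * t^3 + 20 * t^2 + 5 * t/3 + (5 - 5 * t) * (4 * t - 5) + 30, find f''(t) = 210*t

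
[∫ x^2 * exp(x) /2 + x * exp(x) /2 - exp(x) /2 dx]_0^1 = 0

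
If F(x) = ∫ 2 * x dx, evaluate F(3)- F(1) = 8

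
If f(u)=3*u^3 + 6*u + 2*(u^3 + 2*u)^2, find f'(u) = 12*u^5 + 32*u^3 + 9*u^2 + 16*u + 6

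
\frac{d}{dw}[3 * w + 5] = 3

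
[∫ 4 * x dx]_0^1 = 2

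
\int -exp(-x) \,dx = exp(-x) + C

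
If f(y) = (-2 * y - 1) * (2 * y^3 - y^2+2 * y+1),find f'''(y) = -96*y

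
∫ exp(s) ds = exp(s) + C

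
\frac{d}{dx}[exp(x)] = exp(x)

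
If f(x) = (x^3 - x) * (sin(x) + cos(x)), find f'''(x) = sqrt(2)*(-x^3*cos(x + pi/4) - 9*x^2*sin(x + pi/4) + 19*x*cos(x + pi/4) + 9*sin(x + pi/4))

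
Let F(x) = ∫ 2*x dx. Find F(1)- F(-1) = 0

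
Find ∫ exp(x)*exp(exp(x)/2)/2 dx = exp(exp(x)/2) + C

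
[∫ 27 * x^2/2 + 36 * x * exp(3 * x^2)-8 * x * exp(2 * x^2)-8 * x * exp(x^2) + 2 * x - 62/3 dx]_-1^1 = -97/3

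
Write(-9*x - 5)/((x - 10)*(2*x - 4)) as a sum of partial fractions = 23/(16*(x - 2)) - 95/(16*(x - 10))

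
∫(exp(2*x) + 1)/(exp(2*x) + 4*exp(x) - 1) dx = log(2*sinh(x) + 4) + C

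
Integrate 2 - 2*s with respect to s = -s^2 + 2*s + C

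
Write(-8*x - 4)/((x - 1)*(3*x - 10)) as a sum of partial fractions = -92/(7*(3*x - 10)) + 12/(7*(x - 1))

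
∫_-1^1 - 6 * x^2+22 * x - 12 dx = -28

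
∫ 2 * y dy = y^2 + C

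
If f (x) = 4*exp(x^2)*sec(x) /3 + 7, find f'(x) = 4*(2*x + sin(x)/cos(x))*exp(x^2)/(3*cos(x))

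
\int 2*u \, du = u^2 + C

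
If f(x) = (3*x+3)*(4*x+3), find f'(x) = 24*x + 21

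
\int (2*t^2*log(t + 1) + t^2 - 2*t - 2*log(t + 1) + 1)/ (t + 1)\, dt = (t - 1)^2*log(t + 1) + C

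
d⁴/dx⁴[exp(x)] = exp(x)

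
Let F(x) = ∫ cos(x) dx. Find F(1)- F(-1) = 2*sin(1)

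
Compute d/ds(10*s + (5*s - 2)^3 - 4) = 375*s^2 - 300*s + 70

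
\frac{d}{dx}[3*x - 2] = 3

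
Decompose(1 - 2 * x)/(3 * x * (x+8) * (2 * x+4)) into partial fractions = 17/(288*(x + 8)) - 5/(72*(x + 2)) + 1/(96*x)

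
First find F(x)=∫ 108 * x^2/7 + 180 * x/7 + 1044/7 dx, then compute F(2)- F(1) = 1566/7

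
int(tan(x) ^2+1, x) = tan(x) + C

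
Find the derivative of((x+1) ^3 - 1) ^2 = 6*x^5 + 30*x^4 + 60*x^3 + 54*x^2 + 18*x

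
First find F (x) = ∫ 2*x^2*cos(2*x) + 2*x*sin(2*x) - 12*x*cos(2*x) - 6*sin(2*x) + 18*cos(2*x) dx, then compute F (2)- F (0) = sin(4)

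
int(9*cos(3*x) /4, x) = 3*sin(3*x)/4 + C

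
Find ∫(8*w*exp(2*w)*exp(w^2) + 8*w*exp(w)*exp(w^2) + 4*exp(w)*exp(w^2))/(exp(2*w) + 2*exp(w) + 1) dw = (3*exp(w) + 4*exp(w*(w + 1)) + 3)/(exp(w) + 1) + C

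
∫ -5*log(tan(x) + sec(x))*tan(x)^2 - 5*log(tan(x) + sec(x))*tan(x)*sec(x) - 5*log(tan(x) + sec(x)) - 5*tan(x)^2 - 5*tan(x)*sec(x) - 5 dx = -5*(tan(x) + sec(x))*log(tan(x) + sec(x)) + C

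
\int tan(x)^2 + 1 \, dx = tan(x) + C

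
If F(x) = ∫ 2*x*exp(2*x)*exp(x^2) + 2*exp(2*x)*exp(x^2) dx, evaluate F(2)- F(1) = -exp(3) + exp(8)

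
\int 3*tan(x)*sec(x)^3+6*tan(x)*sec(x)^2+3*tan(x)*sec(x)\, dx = (sec(x) + 1)^3 + C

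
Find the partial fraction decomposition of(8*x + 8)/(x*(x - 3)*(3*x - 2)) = -60/(7*(3*x - 2)) + 32/(21*(x - 3)) + 4/(3*x)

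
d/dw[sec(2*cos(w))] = -2*sin(w)*tan(2*cos(w))*sec(2*cos(w))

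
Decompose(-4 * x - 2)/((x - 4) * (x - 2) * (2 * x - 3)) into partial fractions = -32/(5*(2*x - 3)) + 5/(x - 2) - 9/(5*(x - 4))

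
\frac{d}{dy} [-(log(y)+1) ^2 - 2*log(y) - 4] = (-2*log(y) - 4)/y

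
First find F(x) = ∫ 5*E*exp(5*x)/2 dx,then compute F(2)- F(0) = -E/2 + exp(11)/2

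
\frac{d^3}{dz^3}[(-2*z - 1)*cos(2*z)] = -16*z*sin(2*z) - 8*sin(2*z) + 24*cos(2*z)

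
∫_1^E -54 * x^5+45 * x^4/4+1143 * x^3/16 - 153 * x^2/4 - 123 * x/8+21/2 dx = -4*(-3*exp(3)/2 - 1/4 + 3*exp(2)/16 + 3*E/2)^2 - 15*exp(3)/2 - 59/64 + 15*exp(2)/16 + 15*E/2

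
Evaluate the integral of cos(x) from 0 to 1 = sin(1)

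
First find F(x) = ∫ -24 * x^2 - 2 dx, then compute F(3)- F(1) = -212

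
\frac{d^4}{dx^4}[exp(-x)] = exp(-x)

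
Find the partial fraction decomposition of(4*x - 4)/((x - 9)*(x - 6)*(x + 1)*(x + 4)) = 2/(39*(x + 4)) - 4/(105*(x + 1)) - 2/(21*(x - 6)) + 16/(195*(x - 9))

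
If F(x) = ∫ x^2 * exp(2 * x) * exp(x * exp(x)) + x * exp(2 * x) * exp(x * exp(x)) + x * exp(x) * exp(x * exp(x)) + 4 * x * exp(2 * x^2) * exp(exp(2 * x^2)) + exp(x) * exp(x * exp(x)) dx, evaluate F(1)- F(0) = -E + exp(1 + E) + exp(exp(2))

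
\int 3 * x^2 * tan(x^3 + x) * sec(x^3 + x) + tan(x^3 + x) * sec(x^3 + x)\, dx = sec(x^3 + x) + C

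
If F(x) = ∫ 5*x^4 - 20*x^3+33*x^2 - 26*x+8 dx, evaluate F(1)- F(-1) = 40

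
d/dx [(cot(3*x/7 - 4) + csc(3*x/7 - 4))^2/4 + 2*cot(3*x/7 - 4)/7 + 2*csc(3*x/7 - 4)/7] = -3*(4*cos(3*x/7 - 4) + 4 + 7*cos(3*x/7 - 4)^2/sin(3*x/7 - 4) + 14*cos(3*x/7 - 4)/sin(3*x/7 - 4) + 7/sin(3*x/7 - 4))/(98*sin(3*x/7 - 4)^2)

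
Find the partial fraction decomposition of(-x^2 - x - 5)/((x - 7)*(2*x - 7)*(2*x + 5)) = -35/(456*(2*x + 5)) + 83/(168*(2*x - 7)) - 61/(133*(x - 7))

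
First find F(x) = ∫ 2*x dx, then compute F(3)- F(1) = 8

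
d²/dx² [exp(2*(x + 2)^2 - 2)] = 16*x^2*exp(2*x^2 + 8*x + 6) + 64*x*exp(2*x^2 + 8*x + 6) + 68*exp(2*x^2 + 8*x + 6)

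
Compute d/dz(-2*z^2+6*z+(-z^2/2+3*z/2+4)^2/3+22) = z^3/3 - 3*z^2/2 - 31*z/6 + 10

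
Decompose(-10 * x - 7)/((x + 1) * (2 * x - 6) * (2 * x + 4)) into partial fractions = 13/(20*(x + 2)) - 3/(16*(x + 1)) - 37/(80*(x - 3))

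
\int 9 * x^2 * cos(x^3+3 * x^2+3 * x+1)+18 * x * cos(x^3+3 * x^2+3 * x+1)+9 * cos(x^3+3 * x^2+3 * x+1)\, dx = 3*sin((x + 1)^3) + C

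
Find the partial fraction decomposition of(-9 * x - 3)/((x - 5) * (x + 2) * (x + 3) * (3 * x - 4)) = 81/(286*(3*x - 4)) - 3/(13*(x + 3)) + 3/(14*(x + 2)) - 6/(77*(x - 5))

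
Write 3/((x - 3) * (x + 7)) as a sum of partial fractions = -3/(10*(x + 7)) + 3/(10*(x - 3))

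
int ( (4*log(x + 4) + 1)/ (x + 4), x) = (2*log(x + 4) + 1)*log(x + 4) + C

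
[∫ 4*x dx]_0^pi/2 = pi^2/2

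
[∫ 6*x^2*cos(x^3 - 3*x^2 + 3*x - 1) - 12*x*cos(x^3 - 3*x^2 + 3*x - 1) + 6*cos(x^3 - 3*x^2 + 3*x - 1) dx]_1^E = 2*sin((-1 + E)^3)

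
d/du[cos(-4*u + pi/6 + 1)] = 4*sin(-4*u + pi/6 + 1)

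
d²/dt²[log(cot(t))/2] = (cot(t)^4 - 1)*tan(t)^2/2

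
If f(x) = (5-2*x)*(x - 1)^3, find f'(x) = -8*x^3 + 33*x^2 - 42*x + 17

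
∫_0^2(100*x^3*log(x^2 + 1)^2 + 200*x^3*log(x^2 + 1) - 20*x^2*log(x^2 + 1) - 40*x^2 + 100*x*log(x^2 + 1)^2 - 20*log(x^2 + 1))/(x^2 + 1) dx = -40*log(5) + 200*log(5)^2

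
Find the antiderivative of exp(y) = exp(y) + C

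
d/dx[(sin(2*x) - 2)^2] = 2*sin(4*x) - 8*cos(2*x)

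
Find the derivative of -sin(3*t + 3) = -3*cos(3*t + 3)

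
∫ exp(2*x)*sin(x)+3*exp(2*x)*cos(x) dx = sqrt(2)*exp(2*x)*sin(x + pi/4) + C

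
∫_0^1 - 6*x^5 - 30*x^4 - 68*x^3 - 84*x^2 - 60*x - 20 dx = -102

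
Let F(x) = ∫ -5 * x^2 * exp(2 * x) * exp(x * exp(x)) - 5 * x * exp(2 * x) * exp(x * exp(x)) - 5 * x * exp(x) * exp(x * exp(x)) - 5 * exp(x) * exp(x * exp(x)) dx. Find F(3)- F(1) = -15*exp(3 + 3*exp(3)) + 5*exp(1 + E)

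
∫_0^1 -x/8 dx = -1/16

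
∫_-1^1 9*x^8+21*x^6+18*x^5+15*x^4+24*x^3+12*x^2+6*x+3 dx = 28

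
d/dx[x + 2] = 1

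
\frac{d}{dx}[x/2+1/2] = 1/2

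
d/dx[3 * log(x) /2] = 3/(2*x)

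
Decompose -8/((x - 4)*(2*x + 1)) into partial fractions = 16/(9*(2*x + 1)) - 8/(9*(x - 4))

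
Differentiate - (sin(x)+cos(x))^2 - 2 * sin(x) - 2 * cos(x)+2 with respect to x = -2*cos(2*x) - 2*sqrt(2)*cos(x + pi/4)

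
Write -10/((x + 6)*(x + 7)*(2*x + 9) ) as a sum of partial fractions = -8/(3*(2*x + 9)) - 2/(x + 7) + 10/(3*(x + 6))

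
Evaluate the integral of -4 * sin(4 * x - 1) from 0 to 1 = cos(3) - cos(1)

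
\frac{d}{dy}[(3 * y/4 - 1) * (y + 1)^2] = 9*y^2/4 + y - 5/4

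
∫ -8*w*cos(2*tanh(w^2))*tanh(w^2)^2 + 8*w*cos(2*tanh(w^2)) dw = 2*sin(2*tanh(w^2)) + C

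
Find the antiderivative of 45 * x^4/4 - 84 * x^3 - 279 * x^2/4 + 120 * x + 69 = 9*x^5/4 - 21*x^4 - 93*x^3/4 + 60*x^2 + 69*x + C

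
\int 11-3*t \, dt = -3*t^2/2 + 11*t + C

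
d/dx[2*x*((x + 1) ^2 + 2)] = 6*x^2 + 8*x + 6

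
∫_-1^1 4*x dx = 0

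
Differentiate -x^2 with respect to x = -2*x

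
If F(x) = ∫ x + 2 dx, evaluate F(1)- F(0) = 5/2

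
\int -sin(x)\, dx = cos(x) + C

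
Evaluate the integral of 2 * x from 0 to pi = pi^2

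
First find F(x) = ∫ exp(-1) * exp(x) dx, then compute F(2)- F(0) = E - exp(-1)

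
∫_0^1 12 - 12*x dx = 6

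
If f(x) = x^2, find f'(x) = 2*x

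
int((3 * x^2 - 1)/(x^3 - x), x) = log(2*x^3 - 2*x) + C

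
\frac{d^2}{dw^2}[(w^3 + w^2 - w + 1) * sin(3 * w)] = -9*w^3*sin(3*w) - 9*w^2*sin(3*w) + 18*w^2*cos(3*w) + 15*w*sin(3*w) + 12*w*cos(3*w) - 7*sin(3*w) - 6*cos(3*w)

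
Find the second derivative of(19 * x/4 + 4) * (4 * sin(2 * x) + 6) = -76*x*sin(2*x) - 64*sin(2*x) + 76*cos(2*x)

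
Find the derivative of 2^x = 2^x*log(2)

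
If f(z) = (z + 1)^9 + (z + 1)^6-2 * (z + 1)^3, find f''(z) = 72*z^7 + 504*z^6 + 1512*z^5 + 2550*z^4 + 2640*z^3 + 1692*z^2 + 612*z + 90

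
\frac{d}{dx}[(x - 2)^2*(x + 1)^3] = 5*x^4 - 4*x^3 - 15*x^2 + 2*x + 8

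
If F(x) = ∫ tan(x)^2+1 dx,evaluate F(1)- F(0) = tan(1)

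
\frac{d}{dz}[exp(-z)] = -exp(-z)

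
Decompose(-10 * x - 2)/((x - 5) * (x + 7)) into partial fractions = -17/(3*(x + 7)) - 13/(3*(x - 5))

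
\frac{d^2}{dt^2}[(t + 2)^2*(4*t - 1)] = 24*t + 30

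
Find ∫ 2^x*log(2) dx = 2^x + C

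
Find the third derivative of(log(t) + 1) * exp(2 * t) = (8*t^3*exp(2*t)*log(t) + 8*t^3*exp(2*t) + 12*t^2*exp(2*t) - 6*t*exp(2*t) + 2*exp(2*t))/t^3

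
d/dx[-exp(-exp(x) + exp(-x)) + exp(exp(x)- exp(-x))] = (exp(2*x) + exp(2*exp(x) - 2*exp(-x)) + exp(2*x + 2*exp(x) - 2*exp(-x)) + 1)*exp(-x - exp(x) + exp(-x))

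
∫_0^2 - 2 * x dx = -4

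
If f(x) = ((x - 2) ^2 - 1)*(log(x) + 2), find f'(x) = (2*x^2*log(x) + 5*x^2 - 4*x*log(x) - 12*x + 3)/x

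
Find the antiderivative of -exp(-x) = exp(-x) + C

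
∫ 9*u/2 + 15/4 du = 9*u^2/4 + 15*u/4 + C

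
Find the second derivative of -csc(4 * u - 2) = -32*cot(4*u - 2)^2*csc(4*u - 2) - 16*csc(4*u - 2)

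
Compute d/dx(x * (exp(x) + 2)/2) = x*exp(x)/2 + exp(x)/2 + 1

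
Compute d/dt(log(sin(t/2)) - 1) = 1/(2*tan(t/2))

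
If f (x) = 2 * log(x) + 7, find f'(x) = 2/x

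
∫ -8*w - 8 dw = -4*w^2 - 8*w + C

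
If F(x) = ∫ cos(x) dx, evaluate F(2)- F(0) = sin(2)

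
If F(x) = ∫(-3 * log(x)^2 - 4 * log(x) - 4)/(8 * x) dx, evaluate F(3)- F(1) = -log(3)/2 - log(3)^2/4 - log(3)^3/8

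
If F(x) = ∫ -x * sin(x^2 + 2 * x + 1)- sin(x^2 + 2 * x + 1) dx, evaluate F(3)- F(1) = cos(16)/2 - cos(4)/2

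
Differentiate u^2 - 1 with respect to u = 2*u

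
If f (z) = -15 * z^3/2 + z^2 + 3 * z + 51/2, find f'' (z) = 2 - 45*z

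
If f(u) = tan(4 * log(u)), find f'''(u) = (384*tan(4*log(u))^4 - 96*tan(4*log(u))^3 + 520*tan(4*log(u))^2 - 96*tan(4*log(u)) + 136)/u^3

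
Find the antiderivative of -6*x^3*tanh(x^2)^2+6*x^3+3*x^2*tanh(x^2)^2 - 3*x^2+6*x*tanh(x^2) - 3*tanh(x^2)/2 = 3*x*(2*x - 1)*tanh(x^2)/2 + C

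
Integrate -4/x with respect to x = -4*log(x) + C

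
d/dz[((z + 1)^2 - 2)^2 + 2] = 4*z^3 + 12*z^2 + 4*z - 4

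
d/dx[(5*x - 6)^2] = 50*x - 60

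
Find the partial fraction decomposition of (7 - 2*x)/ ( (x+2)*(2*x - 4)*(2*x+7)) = 28/(33*(2*x + 7)) - 11/(24*(x + 2)) + 3/(88*(x - 2))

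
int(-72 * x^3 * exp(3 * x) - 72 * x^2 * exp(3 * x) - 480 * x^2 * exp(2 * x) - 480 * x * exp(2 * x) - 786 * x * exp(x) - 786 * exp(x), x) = 6*x*(-4*x^2*exp(2*x) - 40*x*exp(x) - 131)*exp(x) + C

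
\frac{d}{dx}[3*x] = 3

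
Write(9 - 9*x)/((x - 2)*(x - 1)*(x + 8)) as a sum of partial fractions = 9/(10*(x + 8)) - 9/(10*(x - 2))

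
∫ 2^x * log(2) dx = 2^x + C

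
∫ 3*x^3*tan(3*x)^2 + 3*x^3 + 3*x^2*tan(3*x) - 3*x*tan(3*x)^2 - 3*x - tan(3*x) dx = x*(x^2 - 1)*tan(3*x) + C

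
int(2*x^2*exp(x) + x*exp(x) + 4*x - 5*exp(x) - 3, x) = -(exp(x) + 1)*(-2*x^2 + 3*x + 2) + C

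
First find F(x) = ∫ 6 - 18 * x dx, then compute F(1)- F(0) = -3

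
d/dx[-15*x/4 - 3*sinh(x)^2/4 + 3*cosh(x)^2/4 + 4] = -15/4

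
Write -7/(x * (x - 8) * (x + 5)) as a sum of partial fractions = -7/(65*(x + 5)) - 7/(104*(x - 8)) + 7/(40*x)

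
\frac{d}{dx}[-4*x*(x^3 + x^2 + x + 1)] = -16*x^3 - 12*x^2 - 8*x - 4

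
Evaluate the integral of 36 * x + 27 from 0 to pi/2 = -8 + 3*pi/2 + 2*(2 + 3*pi/2)^2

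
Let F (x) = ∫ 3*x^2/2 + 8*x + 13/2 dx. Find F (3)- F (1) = 58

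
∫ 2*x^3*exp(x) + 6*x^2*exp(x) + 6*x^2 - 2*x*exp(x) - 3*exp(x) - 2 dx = -(exp(x) + 1)*(-2*x^3 + 2*x + 1) + C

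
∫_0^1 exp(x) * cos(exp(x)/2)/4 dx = -sin(1/2)/2 + sin(E/2)/2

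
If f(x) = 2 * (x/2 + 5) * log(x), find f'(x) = (x*log(x) + x + 10)/x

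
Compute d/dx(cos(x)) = -sin(x)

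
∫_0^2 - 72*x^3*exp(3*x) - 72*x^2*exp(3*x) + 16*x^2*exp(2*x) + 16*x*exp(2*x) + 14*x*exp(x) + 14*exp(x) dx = -192*exp(6) + 28*exp(2) + 32*exp(4)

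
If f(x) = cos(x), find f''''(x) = cos(x)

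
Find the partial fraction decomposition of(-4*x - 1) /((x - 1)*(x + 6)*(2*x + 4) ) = 23/(56*(x + 6)) - 7/(24*(x + 2)) - 5/(42*(x - 1))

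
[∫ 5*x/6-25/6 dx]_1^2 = -35/12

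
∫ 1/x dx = log(3*x) + C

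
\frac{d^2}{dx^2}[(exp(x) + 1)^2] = 4*exp(2*x) + 2*exp(x)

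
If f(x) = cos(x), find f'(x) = -sin(x)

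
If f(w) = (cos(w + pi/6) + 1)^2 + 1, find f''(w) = sqrt(3)*sin(2*w) - cos(2*w) - 2*cos(w + pi/6)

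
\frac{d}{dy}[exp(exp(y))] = exp(y + exp(y))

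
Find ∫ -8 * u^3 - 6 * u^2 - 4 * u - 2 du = -2*u^4 - 2*u^3 - 2*u^2 - 2*u + C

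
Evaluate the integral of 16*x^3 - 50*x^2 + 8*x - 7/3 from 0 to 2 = -58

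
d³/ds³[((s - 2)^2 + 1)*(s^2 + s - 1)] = 24*s - 18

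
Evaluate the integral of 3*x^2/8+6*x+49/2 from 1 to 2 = 275/8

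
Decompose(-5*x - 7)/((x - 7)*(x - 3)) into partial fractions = 11/(2*(x - 3)) - 21/(2*(x - 7))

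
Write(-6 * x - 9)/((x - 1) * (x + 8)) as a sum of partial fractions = -13/(3*(x + 8)) - 5/(3*(x - 1))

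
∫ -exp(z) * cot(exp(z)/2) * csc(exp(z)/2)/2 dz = csc(exp(z)/2) + C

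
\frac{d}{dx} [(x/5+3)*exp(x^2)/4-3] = x^2*exp(x^2)/10 + 3*x*exp(x^2)/2 + exp(x^2)/20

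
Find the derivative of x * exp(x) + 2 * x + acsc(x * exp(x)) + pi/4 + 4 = (x^3*sqrt(1 - exp(-2*x)/x^2)*exp(2*x) + x^2*sqrt(1 - exp(-2*x)/x^2)*exp(2*x) + 2*x^2*sqrt(1 - exp(-2*x)/x^2)*exp(x) - x - 1)*exp(-x)/(x^2*sqrt(1 - exp(-2*x)/x^2))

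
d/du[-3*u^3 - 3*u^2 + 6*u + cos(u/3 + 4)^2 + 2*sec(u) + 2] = -9*u^2 - 6*u - sin(2*u/3 + 8)/3 + 2*tan(u)*sec(u) + 6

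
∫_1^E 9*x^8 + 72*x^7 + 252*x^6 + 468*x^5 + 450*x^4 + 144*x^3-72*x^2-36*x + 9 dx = -216 + (-2 + (1 + E)^3)^3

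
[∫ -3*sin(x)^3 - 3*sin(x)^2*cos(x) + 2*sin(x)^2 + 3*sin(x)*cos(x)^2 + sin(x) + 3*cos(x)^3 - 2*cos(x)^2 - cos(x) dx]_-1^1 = -2*sin(2) + sin(3) + sin(1)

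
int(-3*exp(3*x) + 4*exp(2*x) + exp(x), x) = (-exp(2*x) + 2*exp(x) + 1)*exp(x) + C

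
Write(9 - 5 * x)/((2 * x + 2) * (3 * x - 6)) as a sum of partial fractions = -7/(9*(x + 1)) - 1/(18*(x - 2))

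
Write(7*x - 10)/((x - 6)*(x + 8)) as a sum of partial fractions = 33/(7*(x + 8)) + 16/(7*(x - 6))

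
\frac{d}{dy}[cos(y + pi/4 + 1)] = -sin(y + pi/4 + 1)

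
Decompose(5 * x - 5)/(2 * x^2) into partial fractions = 5/(2*x) - 5/(2*x^2)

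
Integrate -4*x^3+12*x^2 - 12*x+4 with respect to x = -x^4 + 4*x^3 - 6*x^2 + 4*x + C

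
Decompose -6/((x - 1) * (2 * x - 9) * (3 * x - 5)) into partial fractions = 27/(17*(3*x - 5)) - 24/(119*(2*x - 9)) - 3/(7*(x - 1))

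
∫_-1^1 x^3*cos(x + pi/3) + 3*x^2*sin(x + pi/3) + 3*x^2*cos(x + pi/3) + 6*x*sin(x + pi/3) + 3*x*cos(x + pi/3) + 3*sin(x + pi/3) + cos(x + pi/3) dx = 8*sin(1 + pi/3)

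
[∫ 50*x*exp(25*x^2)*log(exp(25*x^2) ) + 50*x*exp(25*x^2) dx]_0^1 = 25*exp(25)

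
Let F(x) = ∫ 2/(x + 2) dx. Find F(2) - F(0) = -log(12) + log(48)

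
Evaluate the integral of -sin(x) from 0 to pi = -2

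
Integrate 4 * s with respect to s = 2*s^2 + C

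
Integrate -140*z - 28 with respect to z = -70*z^2 - 28*z + C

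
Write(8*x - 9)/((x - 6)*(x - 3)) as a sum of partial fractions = -5/(x - 3) + 13/(x - 6)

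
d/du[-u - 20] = -1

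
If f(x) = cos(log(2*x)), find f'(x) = -sin(log(x) + log(2))/x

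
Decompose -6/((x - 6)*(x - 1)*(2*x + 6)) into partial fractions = -1/(12*(x + 3)) + 3/(20*(x - 1)) - 1/(15*(x - 6))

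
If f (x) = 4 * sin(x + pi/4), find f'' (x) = -4*sin(x + pi/4)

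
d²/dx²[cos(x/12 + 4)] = -cos(x/12 + 4)/144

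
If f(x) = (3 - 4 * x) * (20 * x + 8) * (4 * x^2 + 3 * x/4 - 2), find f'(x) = -1280*x^3 + 156*x^2 + 554*x - 38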